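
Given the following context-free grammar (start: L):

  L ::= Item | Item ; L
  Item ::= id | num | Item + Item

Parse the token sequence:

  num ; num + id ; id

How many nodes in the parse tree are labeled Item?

5

[L [Item num] ; [L [Item [Item num] + [Item id]] ; [L [Item id]]]]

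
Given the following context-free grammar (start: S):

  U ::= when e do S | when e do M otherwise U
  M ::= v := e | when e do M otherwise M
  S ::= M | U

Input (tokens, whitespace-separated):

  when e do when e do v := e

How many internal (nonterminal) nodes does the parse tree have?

[S [U when e do [S [U when e do [S [M v := e]]]]]]

6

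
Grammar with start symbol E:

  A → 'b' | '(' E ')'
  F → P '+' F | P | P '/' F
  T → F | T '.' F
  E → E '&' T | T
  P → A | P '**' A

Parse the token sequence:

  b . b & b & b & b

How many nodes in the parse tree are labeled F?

[E [E [E [E [T [T [F [P [A b]]]] . [F [P [A b]]]]] & [T [F [P [A b]]]]] & [T [F [P [A b]]]]] & [T [F [P [A b]]]]]

5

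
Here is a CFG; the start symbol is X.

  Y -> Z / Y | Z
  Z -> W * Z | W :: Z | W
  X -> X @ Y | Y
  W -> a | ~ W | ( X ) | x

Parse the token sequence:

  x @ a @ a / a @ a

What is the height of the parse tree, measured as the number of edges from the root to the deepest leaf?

[X [X [X [X [Y [Z [W x]]]] @ [Y [Z [W a]]]] @ [Y [Z [W a]] / [Y [Z [W a]]]]] @ [Y [Z [W a]]]]

7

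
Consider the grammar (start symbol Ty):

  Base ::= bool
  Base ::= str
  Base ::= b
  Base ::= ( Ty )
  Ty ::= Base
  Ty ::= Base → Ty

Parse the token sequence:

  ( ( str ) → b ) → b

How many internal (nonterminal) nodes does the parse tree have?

[Ty [Base ( [Ty [Base ( [Ty [Base str]] )] → [Ty [Base b]]] )] → [Ty [Base b]]]

10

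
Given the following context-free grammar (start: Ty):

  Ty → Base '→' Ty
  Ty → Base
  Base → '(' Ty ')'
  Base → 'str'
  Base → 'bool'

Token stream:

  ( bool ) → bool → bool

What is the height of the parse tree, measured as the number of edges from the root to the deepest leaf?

4

[Ty [Base ( [Ty [Base bool]] )] → [Ty [Base bool] → [Ty [Base bool]]]]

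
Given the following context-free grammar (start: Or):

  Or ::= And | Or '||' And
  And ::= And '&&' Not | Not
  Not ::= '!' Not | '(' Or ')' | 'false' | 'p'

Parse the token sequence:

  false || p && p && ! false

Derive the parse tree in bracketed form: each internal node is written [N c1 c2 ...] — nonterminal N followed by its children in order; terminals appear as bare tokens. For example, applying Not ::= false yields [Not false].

[Or [Or [And [Not false]]] || [And [And [And [Not p]] && [Not p]] && [Not ! [Not false]]]]

Or
Or || And
And || And
Not || And
false || And
false || And && Not
false || And && Not && Not
false || Not && Not && Not
false || p && Not && Not
false || p && p && Not
false || p && p && ! Not
false || p && p && ! false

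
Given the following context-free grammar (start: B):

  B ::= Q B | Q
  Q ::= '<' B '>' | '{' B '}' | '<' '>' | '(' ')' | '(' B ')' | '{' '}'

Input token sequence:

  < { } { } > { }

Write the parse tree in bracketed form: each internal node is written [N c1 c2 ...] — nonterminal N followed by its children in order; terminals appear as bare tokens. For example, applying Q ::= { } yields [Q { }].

[B [Q < [B [Q { }] [B [Q { }]]] >] [B [Q { }]]]

B
Q B
< B > B
< Q B > B
< { } B > B
< { } Q > B
< { } { } > B
< { } { } > Q
< { } { } > { }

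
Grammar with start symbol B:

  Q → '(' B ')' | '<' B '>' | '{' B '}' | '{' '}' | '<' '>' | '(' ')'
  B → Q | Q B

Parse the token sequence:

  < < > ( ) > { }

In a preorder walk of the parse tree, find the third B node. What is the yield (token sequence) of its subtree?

( )

[B [Q < [B [Q < >] [B [Q ( )]]] >] [B [Q { }]]]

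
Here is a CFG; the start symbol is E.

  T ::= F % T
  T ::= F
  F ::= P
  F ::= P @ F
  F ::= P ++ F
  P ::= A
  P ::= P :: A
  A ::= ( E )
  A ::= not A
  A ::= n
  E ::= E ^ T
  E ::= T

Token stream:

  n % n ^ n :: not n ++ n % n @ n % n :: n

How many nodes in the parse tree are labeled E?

[E [E [T [F [P [A n]]] % [T [F [P [A n]]]]]] ^ [T [F [P [P [A n]] :: [A not [A n]]] ++ [F [P [A n]]]] % [T [F [P [A n]] @ [F [P [A n]]]] % [T [F [P [P [A n]] :: [A n]]]]]]]

2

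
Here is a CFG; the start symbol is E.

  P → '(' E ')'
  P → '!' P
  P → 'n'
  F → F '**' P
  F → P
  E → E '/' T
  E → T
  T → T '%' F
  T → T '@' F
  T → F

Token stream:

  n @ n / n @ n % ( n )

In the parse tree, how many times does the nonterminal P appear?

[E [E [T [T [F [P n]]] @ [F [P n]]]] / [T [T [T [F [P n]]] @ [F [P n]]] % [F [P ( [E [T [F [P n]]]] )]]]]

6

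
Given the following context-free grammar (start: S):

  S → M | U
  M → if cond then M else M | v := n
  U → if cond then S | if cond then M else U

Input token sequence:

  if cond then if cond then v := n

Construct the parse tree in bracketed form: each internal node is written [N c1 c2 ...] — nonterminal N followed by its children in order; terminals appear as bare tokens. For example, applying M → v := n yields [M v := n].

[S [U if cond then [S [U if cond then [S [M v := n]]]]]]

S
U
if cond then S
if cond then U
if cond then if cond then S
if cond then if cond then M
if cond then if cond then v := n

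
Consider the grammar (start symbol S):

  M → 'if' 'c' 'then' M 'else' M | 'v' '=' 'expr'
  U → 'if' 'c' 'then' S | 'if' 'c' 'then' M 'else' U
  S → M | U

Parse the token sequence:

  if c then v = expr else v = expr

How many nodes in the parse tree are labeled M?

3

[S [M if c then [M v = expr] else [M v = expr]]]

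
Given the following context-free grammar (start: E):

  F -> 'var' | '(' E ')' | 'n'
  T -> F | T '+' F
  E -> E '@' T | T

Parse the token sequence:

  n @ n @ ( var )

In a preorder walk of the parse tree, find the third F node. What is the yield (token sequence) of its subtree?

[E [E [E [T [F n]]] @ [T [F n]]] @ [T [F ( [E [T [F var]]] )]]]

( var )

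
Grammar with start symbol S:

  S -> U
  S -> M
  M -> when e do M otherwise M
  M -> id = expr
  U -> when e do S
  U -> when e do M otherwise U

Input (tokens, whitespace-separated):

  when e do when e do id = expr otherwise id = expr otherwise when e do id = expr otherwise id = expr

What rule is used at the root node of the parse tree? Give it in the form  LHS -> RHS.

[S [M when e do [M when e do [M id = expr] otherwise [M id = expr]] otherwise [M when e do [M id = expr] otherwise [M id = expr]]]]

S -> M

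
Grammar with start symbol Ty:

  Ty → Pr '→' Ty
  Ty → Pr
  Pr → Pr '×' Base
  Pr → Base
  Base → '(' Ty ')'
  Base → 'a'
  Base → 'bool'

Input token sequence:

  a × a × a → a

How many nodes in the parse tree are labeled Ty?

2

[Ty [Pr [Pr [Pr [Base a]] × [Base a]] × [Base a]] → [Ty [Pr [Base a]]]]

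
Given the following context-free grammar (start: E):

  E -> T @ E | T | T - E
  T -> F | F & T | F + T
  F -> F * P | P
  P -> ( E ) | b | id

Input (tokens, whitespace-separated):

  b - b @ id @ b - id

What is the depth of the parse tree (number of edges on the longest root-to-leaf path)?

8

[E [T [F [P b]]] - [E [T [F [P b]]] @ [E [T [F [P id]]] @ [E [T [F [P b]]] - [E [T [F [P id]]]]]]]]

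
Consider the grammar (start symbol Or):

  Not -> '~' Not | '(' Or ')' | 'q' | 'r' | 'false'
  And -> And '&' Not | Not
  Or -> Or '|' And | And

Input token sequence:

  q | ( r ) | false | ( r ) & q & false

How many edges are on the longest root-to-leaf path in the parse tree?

8

[Or [Or [Or [Or [And [Not q]]] | [And [Not ( [Or [And [Not r]]] )]]] | [And [Not false]]] | [And [And [And [Not ( [Or [And [Not r]]] )]] & [Not q]] & [Not false]]]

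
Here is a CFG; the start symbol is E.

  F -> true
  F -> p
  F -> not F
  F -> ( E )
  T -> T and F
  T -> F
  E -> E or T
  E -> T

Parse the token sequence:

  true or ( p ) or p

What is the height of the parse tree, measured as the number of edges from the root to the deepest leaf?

7

[E [E [E [T [F true]]] or [T [F ( [E [T [F p]]] )]]] or [T [F p]]]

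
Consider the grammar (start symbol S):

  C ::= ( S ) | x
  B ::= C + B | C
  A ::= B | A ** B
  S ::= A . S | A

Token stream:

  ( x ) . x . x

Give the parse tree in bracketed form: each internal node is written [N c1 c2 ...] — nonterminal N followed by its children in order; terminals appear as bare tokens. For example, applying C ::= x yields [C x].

[S [A [B [C ( [S [A [B [C x]]]] )]]] . [S [A [B [C x]]] . [S [A [B [C x]]]]]]

S
A . S
B . S
C . S
( S ) . S
( A ) . S
( B ) . S
( C ) . S
( x ) . S
( x ) . A . S
( x ) . B . S
( x ) . C . S
( x ) . x . S
( x ) . x . A
( x ) . x . B
( x ) . x . C
( x ) . x . x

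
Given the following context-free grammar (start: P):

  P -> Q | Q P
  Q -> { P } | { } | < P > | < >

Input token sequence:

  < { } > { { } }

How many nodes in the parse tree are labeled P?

[P [Q < [P [Q { }]] >] [P [Q { [P [Q { }]] }]]]

4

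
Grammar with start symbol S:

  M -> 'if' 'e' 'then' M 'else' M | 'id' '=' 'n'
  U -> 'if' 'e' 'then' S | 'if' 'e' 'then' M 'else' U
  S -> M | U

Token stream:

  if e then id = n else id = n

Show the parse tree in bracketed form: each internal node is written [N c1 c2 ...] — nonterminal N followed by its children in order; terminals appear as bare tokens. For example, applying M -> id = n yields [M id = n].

[S [M if e then [M id = n] else [M id = n]]]

S
M
if e then M else M
if e then id = n else M
if e then id = n else id = n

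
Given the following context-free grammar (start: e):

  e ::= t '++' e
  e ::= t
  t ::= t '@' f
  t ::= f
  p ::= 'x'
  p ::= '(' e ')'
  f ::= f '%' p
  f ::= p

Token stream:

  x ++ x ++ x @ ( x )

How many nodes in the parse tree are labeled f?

[e [t [f [p x]]] ++ [e [t [f [p x]]] ++ [e [t [t [f [p x]]] @ [f [p ( [e [t [f [p x]]]] )]]]]]]

5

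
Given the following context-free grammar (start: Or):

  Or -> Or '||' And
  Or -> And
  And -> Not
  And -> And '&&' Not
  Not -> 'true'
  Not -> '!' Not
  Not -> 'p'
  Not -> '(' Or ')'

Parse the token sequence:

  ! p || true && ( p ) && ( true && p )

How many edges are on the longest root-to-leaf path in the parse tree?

[Or [Or [And [Not ! [Not p]]]] || [And [And [And [Not true]] && [Not ( [Or [And [Not p]]] )]] && [Not ( [Or [And [And [Not true]] && [Not p]]] )]]]

7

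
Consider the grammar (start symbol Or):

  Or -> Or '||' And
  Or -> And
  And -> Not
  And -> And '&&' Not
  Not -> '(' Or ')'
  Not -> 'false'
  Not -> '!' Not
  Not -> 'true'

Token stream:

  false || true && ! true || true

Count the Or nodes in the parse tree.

3

[Or [Or [Or [And [Not false]]] || [And [And [Not true]] && [Not ! [Not true]]]] || [And [Not true]]]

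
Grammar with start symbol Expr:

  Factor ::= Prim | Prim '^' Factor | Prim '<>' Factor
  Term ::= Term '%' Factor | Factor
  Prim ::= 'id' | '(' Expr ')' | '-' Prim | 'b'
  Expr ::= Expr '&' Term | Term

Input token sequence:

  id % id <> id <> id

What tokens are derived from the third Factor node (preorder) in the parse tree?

[Expr [Term [Term [Factor [Prim id]]] % [Factor [Prim id] <> [Factor [Prim id] <> [Factor [Prim id]]]]]]

id <> id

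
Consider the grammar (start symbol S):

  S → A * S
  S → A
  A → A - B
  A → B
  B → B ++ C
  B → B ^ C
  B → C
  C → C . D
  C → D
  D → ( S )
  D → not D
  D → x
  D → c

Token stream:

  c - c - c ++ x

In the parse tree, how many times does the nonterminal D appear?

[S [A [A [A [B [C [D c]]]] - [B [C [D c]]]] - [B [B [C [D c]]] ++ [C [D x]]]]]

4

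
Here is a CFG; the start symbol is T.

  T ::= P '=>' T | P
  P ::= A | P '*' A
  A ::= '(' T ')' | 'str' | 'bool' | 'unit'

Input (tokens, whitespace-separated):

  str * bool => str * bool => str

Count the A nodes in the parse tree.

[T [P [P [A str]] * [A bool]] => [T [P [P [A str]] * [A bool]] => [T [P [A str]]]]]

5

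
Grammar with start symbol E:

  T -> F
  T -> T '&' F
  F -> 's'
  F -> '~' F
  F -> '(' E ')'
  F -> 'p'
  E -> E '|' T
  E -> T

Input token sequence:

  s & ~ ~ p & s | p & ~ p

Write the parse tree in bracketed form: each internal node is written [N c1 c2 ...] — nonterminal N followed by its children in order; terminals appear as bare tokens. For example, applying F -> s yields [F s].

[E [E [T [T [T [F s]] & [F ~ [F ~ [F p]]]] & [F s]]] | [T [T [F p]] & [F ~ [F p]]]]

E
E | T
T | T
T & F | T
T & F & F | T
F & F & F | T
s & F & F | T
s & ~ F & F | T
s & ~ ~ F & F | T
s & ~ ~ p & F | T
s & ~ ~ p & s | T
s & ~ ~ p & s | T & F
s & ~ ~ p & s | F & F
s & ~ ~ p & s | p & F
s & ~ ~ p & s | p & ~ F
s & ~ ~ p & s | p & ~ p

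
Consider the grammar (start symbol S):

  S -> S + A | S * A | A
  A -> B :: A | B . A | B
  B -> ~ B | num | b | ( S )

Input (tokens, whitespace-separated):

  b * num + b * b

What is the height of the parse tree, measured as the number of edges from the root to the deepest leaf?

6

[S [S [S [S [A [B b]]] * [A [B num]]] + [A [B b]]] * [A [B b]]]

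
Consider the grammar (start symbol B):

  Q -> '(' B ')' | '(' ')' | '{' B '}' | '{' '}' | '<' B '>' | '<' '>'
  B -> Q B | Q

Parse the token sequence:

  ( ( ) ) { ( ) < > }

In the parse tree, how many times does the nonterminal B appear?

[B [Q ( [B [Q ( )]] )] [B [Q { [B [Q ( )] [B [Q < >]]] }]]]

5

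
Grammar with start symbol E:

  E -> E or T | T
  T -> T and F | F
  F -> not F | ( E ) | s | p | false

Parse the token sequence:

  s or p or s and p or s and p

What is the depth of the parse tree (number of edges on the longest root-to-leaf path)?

[E [E [E [E [T [F s]]] or [T [F p]]] or [T [T [F s]] and [F p]]] or [T [T [F s]] and [F p]]]

6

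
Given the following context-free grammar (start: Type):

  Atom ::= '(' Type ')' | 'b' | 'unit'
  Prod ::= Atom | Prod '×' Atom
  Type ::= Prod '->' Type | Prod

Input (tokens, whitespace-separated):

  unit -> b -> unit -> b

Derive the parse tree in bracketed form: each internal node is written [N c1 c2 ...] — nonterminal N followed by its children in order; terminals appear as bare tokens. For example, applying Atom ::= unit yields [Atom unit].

[Type [Prod [Atom unit]] -> [Type [Prod [Atom b]] -> [Type [Prod [Atom unit]] -> [Type [Prod [Atom b]]]]]]

Type
Prod -> Type
Atom -> Type
unit -> Type
unit -> Prod -> Type
unit -> Atom -> Type
unit -> b -> Type
unit -> b -> Prod -> Type
unit -> b -> Atom -> Type
unit -> b -> unit -> Type
unit -> b -> unit -> Prod
unit -> b -> unit -> Atom
unit -> b -> unit -> b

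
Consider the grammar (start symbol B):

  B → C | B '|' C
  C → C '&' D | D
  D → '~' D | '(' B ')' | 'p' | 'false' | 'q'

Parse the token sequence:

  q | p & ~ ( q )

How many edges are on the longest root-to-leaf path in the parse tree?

7

[B [B [C [D q]]] | [C [C [D p]] & [D ~ [D ( [B [C [D q]]] )]]]]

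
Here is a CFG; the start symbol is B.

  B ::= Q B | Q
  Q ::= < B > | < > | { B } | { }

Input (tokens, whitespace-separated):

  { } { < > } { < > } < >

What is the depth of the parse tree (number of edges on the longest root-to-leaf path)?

[B [Q { }] [B [Q { [B [Q < >]] }] [B [Q { [B [Q < >]] }] [B [Q < >]]]]]

6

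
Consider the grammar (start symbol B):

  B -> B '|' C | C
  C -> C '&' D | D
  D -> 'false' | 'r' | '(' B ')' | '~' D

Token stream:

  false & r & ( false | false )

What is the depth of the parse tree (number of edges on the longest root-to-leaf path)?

7

[B [C [C [C [D false]] & [D r]] & [D ( [B [B [C [D false]]] | [C [D false]]] )]]]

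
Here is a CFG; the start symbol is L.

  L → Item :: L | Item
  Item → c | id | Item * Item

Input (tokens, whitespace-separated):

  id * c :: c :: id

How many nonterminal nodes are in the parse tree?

8

[L [Item [Item id] * [Item c]] :: [L [Item c] :: [L [Item id]]]]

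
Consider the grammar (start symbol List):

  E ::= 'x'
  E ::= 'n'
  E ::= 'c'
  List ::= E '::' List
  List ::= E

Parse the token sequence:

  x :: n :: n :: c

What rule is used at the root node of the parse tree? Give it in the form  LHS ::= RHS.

List ::= E '::' List

[List [E x] :: [List [E n] :: [List [E n] :: [List [E c]]]]]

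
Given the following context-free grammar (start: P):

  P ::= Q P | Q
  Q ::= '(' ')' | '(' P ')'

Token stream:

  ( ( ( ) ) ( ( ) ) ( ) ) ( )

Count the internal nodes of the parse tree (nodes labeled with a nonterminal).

[P [Q ( [P [Q ( [P [Q ( )]] )] [P [Q ( [P [Q ( )]] )] [P [Q ( )]]]] )] [P [Q ( )]]]

14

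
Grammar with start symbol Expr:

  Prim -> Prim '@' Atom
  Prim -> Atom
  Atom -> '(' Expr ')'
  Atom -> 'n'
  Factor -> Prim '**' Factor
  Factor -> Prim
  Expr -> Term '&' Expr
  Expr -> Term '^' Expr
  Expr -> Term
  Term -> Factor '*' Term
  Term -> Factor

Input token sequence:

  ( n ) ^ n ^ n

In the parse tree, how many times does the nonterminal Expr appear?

[Expr [Term [Factor [Prim [Atom ( [Expr [Term [Factor [Prim [Atom n]]]]] )]]]] ^ [Expr [Term [Factor [Prim [Atom n]]]] ^ [Expr [Term [Factor [Prim [Atom n]]]]]]]

4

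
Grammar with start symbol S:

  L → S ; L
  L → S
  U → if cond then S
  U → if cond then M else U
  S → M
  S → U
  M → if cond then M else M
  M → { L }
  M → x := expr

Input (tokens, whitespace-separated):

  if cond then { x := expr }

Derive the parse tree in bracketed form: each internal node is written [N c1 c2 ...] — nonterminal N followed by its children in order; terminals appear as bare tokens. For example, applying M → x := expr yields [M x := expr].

S
U
if cond then S
if cond then M
if cond then { L }
if cond then { S }
if cond then { M }
if cond then { x := expr }

[S [U if cond then [S [M { [L [S [M x := expr]]] }]]]]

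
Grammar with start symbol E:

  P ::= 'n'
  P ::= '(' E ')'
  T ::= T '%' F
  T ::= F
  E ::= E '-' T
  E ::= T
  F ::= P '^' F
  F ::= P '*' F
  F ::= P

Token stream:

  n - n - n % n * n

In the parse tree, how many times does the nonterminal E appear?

[E [E [E [T [F [P n]]]] - [T [F [P n]]]] - [T [T [F [P n]]] % [F [P n] * [F [P n]]]]]

3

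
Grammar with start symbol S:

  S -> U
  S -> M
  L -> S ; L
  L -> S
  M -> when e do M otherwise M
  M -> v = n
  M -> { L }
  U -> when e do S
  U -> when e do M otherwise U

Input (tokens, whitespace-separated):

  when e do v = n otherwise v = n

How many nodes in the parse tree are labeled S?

1

[S [M when e do [M v = n] otherwise [M v = n]]]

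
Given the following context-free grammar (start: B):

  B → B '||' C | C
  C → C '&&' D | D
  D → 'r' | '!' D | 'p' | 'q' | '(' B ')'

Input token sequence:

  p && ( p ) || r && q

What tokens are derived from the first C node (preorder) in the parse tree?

[B [B [C [C [D p]] && [D ( [B [C [D p]]] )]]] || [C [C [D r]] && [D q]]]

p && ( p )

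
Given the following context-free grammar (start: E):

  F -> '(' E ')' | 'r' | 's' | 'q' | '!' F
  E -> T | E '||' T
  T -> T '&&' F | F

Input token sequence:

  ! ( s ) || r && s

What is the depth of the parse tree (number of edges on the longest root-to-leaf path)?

[E [E [T [F ! [F ( [E [T [F s]]] )]]]] || [T [T [F r]] && [F s]]]

8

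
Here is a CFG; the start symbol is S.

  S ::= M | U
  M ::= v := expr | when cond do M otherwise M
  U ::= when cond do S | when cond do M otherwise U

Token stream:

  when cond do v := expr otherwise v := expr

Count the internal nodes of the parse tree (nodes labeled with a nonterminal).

[S [M when cond do [M v := expr] otherwise [M v := expr]]]

4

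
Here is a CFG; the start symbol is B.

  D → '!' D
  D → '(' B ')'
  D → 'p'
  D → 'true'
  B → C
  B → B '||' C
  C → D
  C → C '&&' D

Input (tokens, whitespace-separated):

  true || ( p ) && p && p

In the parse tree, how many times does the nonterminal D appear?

[B [B [C [D true]]] || [C [C [C [D ( [B [C [D p]]] )]] && [D p]] && [D p]]]

5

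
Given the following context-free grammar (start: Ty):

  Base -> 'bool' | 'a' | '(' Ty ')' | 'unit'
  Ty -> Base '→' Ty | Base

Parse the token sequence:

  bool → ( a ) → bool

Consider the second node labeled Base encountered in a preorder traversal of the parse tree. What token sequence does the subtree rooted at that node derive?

( a )

[Ty [Base bool] → [Ty [Base ( [Ty [Base a]] )] → [Ty [Base bool]]]]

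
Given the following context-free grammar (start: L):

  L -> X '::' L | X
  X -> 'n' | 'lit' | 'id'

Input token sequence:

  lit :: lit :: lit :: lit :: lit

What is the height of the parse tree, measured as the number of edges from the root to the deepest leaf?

[L [X lit] :: [L [X lit] :: [L [X lit] :: [L [X lit] :: [L [X lit]]]]]]

6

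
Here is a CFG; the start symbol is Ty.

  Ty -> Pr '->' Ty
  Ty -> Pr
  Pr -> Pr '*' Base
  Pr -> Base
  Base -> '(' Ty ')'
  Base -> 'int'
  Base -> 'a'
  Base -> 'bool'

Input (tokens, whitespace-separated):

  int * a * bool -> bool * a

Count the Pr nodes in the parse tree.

[Ty [Pr [Pr [Pr [Base int]] * [Base a]] * [Base bool]] -> [Ty [Pr [Pr [Base bool]] * [Base a]]]]

5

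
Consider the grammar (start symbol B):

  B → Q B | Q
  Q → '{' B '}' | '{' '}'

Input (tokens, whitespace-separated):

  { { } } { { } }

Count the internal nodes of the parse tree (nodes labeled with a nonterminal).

[B [Q { [B [Q { }]] }] [B [Q { [B [Q { }]] }]]]

8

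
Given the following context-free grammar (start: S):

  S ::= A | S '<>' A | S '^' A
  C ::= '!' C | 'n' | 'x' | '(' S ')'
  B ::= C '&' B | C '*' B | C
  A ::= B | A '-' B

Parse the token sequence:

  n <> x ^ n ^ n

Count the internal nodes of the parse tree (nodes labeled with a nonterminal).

16

[S [S [S [S [A [B [C n]]]] <> [A [B [C x]]]] ^ [A [B [C n]]]] ^ [A [B [C n]]]]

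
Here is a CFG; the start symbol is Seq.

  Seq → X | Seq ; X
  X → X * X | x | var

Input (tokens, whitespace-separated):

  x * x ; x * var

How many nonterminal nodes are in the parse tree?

[Seq [Seq [X [X x] * [X x]]] ; [X [X x] * [X var]]]

8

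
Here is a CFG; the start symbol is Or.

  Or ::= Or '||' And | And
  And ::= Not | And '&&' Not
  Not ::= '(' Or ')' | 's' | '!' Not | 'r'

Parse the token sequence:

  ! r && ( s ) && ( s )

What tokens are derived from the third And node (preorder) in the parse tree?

[Or [And [And [And [Not ! [Not r]]] && [Not ( [Or [And [Not s]]] )]] && [Not ( [Or [And [Not s]]] )]]]

! r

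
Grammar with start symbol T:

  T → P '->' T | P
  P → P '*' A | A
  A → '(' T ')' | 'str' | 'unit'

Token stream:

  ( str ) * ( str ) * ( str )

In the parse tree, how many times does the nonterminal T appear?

4

[T [P [P [P [A ( [T [P [A str]]] )]] * [A ( [T [P [A str]]] )]] * [A ( [T [P [A str]]] )]]]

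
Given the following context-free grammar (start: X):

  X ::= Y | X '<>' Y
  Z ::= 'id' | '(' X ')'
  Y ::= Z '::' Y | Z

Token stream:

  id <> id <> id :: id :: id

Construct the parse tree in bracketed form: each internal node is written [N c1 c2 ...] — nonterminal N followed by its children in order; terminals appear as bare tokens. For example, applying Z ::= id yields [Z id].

[X [X [X [Y [Z id]]] <> [Y [Z id]]] <> [Y [Z id] :: [Y [Z id] :: [Y [Z id]]]]]

X
X <> Y
X <> Y <> Y
Y <> Y <> Y
Z <> Y <> Y
id <> Y <> Y
id <> Z <> Y
id <> id <> Y
id <> id <> Z :: Y
id <> id <> id :: Y
id <> id <> id :: Z :: Y
id <> id <> id :: id :: Y
id <> id <> id :: id :: Z
id <> id <> id :: id :: id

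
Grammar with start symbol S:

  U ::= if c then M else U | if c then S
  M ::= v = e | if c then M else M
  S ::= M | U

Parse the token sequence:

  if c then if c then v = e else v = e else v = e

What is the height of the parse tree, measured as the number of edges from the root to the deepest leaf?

[S [M if c then [M if c then [M v = e] else [M v = e]] else [M v = e]]]

4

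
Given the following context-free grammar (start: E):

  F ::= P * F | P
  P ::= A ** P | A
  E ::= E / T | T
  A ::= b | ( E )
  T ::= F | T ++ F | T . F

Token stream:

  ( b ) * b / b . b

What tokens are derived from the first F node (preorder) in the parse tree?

( b ) * b

[E [E [T [F [P [A ( [E [T [F [P [A b]]]]] )]] * [F [P [A b]]]]]] / [T [T [F [P [A b]]]] . [F [P [A b]]]]]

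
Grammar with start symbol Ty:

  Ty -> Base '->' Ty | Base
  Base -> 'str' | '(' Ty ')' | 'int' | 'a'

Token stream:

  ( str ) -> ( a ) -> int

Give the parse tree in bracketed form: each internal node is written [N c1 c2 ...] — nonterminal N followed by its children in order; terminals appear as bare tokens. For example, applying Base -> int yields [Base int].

Ty
Base -> Ty
( Ty ) -> Ty
( Base ) -> Ty
( str ) -> Ty
( str ) -> Base -> Ty
( str ) -> ( Ty ) -> Ty
( str ) -> ( Base ) -> Ty
( str ) -> ( a ) -> Ty
( str ) -> ( a ) -> Base
( str ) -> ( a ) -> int

[Ty [Base ( [Ty [Base str]] )] -> [Ty [Base ( [Ty [Base a]] )] -> [Ty [Base int]]]]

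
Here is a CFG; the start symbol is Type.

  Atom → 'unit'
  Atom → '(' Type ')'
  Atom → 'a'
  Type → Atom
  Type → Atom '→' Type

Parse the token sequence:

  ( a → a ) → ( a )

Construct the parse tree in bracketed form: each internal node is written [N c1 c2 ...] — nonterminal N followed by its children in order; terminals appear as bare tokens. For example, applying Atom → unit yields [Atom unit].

[Type [Atom ( [Type [Atom a] → [Type [Atom a]]] )] → [Type [Atom ( [Type [Atom a]] )]]]

Type
Atom → Type
( Type ) → Type
( Atom → Type ) → Type
( a → Type ) → Type
( a → Atom ) → Type
( a → a ) → Type
( a → a ) → Atom
( a → a ) → ( Type )
( a → a ) → ( Atom )
( a → a ) → ( a )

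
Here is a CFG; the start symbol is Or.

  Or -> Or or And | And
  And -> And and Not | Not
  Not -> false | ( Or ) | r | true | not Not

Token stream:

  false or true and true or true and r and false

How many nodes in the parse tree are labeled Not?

6

[Or [Or [Or [And [Not false]]] or [And [And [Not true]] and [Not true]]] or [And [And [And [Not true]] and [Not r]] and [Not false]]]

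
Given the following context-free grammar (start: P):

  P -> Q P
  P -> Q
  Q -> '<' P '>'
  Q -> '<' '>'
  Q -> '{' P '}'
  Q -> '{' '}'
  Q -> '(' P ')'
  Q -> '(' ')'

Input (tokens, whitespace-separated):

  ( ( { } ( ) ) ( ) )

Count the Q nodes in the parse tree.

5

[P [Q ( [P [Q ( [P [Q { }] [P [Q ( )]]] )] [P [Q ( )]]] )]]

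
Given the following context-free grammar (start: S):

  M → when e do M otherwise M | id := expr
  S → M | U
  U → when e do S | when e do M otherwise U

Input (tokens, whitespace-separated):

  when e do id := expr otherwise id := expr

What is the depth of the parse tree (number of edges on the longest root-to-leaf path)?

3

[S [M when e do [M id := expr] otherwise [M id := expr]]]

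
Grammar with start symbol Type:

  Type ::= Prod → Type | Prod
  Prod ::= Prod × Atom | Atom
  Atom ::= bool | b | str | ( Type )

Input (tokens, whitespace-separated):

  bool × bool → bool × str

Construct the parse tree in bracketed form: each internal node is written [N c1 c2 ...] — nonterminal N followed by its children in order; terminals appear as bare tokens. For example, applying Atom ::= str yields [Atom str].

Type
Prod → Type
Prod × Atom → Type
Atom × Atom → Type
bool × Atom → Type
bool × bool → Type
bool × bool → Prod
bool × bool → Prod × Atom
bool × bool → Atom × Atom
bool × bool → bool × Atom
bool × bool → bool × str

[Type [Prod [Prod [Atom bool]] × [Atom bool]] → [Type [Prod [Prod [Atom bool]] × [Atom str]]]]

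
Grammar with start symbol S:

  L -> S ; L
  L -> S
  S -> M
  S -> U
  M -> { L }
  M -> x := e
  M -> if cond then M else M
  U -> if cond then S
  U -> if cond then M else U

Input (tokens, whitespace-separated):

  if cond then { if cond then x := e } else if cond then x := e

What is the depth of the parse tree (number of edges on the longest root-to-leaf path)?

8

[S [U if cond then [M { [L [S [U if cond then [S [M x := e]]]]] }] else [U if cond then [S [M x := e]]]]]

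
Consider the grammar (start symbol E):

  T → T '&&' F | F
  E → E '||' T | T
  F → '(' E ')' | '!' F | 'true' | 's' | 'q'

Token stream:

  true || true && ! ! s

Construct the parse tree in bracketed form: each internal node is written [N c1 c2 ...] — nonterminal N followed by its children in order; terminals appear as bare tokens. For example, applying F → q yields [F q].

[E [E [T [F true]]] || [T [T [F true]] && [F ! [F ! [F s]]]]]

E
E || T
T || T
F || T
true || T
true || T && F
true || F && F
true || true && F
true || true && ! F
true || true && ! ! F
true || true && ! ! s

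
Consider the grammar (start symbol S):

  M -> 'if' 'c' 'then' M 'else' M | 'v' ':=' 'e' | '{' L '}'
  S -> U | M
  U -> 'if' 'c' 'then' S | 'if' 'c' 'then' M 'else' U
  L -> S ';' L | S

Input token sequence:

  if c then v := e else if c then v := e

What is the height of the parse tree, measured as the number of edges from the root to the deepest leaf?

[S [U if c then [M v := e] else [U if c then [S [M v := e]]]]]

5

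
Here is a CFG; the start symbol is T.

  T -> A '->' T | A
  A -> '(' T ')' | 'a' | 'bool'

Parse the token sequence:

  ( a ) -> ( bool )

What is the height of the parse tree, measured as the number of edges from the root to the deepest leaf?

[T [A ( [T [A a]] )] -> [T [A ( [T [A bool]] )]]]

5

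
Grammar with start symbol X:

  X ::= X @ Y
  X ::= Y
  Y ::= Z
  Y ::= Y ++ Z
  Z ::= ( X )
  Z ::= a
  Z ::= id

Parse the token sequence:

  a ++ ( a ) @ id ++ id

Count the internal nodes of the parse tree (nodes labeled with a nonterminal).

13

[X [X [Y [Y [Z a]] ++ [Z ( [X [Y [Z a]]] )]]] @ [Y [Y [Z id]] ++ [Z id]]]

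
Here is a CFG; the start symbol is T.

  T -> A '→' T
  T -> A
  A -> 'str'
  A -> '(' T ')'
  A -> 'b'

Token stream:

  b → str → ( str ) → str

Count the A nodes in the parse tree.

5

[T [A b] → [T [A str] → [T [A ( [T [A str]] )] → [T [A str]]]]]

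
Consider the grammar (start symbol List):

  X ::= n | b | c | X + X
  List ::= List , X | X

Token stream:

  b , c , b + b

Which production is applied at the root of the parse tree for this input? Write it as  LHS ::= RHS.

[List [List [List [X b]] , [X c]] , [X [X b] + [X b]]]

List ::= List , X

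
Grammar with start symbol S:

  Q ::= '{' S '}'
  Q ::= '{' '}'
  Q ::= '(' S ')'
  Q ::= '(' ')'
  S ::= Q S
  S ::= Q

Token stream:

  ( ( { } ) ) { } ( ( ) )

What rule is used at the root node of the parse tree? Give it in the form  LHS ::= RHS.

[S [Q ( [S [Q ( [S [Q { }]] )]] )] [S [Q { }] [S [Q ( [S [Q ( )]] )]]]]

S ::= Q S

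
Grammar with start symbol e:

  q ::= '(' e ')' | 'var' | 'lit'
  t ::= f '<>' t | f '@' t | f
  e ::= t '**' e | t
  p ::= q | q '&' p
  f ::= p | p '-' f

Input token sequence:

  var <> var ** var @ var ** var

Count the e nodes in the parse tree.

[e [t [f [p [q var]]] <> [t [f [p [q var]]]]] ** [e [t [f [p [q var]]] @ [t [f [p [q var]]]]] ** [e [t [f [p [q var]]]]]]]

3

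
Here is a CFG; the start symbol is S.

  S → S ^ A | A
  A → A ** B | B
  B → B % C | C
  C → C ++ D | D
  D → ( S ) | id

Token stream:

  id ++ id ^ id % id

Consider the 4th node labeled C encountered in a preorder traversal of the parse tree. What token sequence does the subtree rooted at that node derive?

id

[S [S [A [B [C [C [D id]] ++ [D id]]]]] ^ [A [B [B [C [D id]]] % [C [D id]]]]]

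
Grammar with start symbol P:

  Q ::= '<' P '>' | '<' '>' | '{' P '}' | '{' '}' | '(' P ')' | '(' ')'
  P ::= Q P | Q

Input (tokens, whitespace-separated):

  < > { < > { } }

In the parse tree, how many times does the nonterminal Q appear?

[P [Q < >] [P [Q { [P [Q < >] [P [Q { }]]] }]]]

4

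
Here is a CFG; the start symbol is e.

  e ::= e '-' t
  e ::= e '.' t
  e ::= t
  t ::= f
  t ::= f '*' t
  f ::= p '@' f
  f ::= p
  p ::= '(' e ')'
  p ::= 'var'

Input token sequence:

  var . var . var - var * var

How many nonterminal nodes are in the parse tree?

[e [e [e [e [t [f [p var]]]] . [t [f [p var]]]] . [t [f [p var]]]] - [t [f [p var]] * [t [f [p var]]]]]

19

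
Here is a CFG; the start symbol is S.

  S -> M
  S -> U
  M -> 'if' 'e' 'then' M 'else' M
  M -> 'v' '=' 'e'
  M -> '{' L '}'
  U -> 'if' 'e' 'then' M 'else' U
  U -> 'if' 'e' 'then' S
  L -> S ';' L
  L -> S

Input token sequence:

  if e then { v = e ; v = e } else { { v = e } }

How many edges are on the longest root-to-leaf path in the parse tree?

[S [M if e then [M { [L [S [M v = e]] ; [L [S [M v = e]]]] }] else [M { [L [S [M { [L [S [M v = e]]] }]]] }]]]

9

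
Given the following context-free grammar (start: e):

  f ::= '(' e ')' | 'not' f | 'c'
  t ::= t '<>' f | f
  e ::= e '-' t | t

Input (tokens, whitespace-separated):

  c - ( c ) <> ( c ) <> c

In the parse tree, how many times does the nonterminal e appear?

4

[e [e [t [f c]]] - [t [t [t [f ( [e [t [f c]]] )]] <> [f ( [e [t [f c]]] )]] <> [f c]]]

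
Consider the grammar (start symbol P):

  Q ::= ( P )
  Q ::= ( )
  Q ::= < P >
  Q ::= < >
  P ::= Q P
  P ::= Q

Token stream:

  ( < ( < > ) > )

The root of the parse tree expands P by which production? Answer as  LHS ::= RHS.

P ::= Q

[P [Q ( [P [Q < [P [Q ( [P [Q < >]] )]] >]] )]]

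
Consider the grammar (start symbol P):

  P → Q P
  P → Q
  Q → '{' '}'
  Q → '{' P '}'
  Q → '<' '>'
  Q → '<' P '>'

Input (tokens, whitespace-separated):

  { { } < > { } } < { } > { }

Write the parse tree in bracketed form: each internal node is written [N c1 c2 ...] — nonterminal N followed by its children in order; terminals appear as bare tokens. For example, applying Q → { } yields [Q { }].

[P [Q { [P [Q { }] [P [Q < >] [P [Q { }]]]] }] [P [Q < [P [Q { }]] >] [P [Q { }]]]]

P
Q P
{ P } P
{ Q P } P
{ { } P } P
{ { } Q P } P
{ { } < > P } P
{ { } < > Q } P
{ { } < > { } } P
{ { } < > { } } Q P
{ { } < > { } } < P > P
{ { } < > { } } < Q > P
{ { } < > { } } < { } > P
{ { } < > { } } < { } > Q
{ { } < > { } } < { } > { }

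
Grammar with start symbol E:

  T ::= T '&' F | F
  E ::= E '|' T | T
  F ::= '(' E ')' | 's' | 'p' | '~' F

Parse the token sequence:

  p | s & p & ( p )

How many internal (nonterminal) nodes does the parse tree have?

13

[E [E [T [F p]]] | [T [T [T [F s]] & [F p]] & [F ( [E [T [F p]]] )]]]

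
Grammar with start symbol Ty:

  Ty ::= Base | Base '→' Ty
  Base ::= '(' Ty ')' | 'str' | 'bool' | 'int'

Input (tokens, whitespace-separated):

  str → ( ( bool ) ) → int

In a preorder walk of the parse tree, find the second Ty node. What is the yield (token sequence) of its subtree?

[Ty [Base str] → [Ty [Base ( [Ty [Base ( [Ty [Base bool]] )]] )] → [Ty [Base int]]]]

( ( bool ) ) → int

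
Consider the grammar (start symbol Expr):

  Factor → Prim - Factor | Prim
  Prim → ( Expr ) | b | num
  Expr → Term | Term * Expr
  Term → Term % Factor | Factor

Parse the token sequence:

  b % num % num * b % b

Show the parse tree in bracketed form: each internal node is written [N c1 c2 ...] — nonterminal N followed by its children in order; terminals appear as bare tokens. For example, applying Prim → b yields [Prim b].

[Expr [Term [Term [Term [Factor [Prim b]]] % [Factor [Prim num]]] % [Factor [Prim num]]] * [Expr [Term [Term [Factor [Prim b]]] % [Factor [Prim b]]]]]

Expr
Term * Expr
Term % Factor * Expr
Term % Factor % Factor * Expr
Factor % Factor % Factor * Expr
Prim % Factor % Factor * Expr
b % Factor % Factor * Expr
b % Prim % Factor * Expr
b % num % Factor * Expr
b % num % Prim * Expr
b % num % num * Expr
b % num % num * Term
b % num % num * Term % Factor
b % num % num * Factor % Factor
b % num % num * Prim % Factor
b % num % num * b % Factor
b % num % num * b % Prim
b % num % num * b % b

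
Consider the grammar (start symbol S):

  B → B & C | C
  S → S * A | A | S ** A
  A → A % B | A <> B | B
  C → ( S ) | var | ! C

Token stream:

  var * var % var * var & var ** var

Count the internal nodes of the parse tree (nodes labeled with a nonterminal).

21

[S [S [S [S [A [B [C var]]]] * [A [A [B [C var]]] % [B [C var]]]] * [A [B [B [C var]] & [C var]]]] ** [A [B [C var]]]]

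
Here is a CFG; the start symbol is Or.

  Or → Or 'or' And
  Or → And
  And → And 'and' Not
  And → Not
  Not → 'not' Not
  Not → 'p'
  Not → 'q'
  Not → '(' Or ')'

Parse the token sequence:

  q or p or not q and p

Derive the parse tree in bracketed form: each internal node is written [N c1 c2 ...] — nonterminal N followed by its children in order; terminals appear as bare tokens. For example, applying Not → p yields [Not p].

Or
Or or And
Or or And or And
And or And or And
Not or And or And
q or And or And
q or Not or And
q or p or And
q or p or And and Not
q or p or Not and Not
q or p or not Not and Not
q or p or not q and Not
q or p or not q and p

[Or [Or [Or [And [Not q]]] or [And [Not p]]] or [And [And [Not not [Not q]]] and [Not p]]]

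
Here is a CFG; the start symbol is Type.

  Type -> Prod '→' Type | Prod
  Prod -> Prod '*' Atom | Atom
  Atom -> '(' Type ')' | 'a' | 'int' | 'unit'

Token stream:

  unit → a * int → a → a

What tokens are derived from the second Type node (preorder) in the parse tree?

a * int → a → a

[Type [Prod [Atom unit]] → [Type [Prod [Prod [Atom a]] * [Atom int]] → [Type [Prod [Atom a]] → [Type [Prod [Atom a]]]]]]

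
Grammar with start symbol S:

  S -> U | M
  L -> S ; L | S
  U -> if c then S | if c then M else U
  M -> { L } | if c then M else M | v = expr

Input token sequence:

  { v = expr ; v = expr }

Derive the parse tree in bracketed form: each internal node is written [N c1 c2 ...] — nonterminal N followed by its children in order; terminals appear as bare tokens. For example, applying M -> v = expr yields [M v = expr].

S
M
{ L }
{ S ; L }
{ M ; L }
{ v = expr ; L }
{ v = expr ; S }
{ v = expr ; M }
{ v = expr ; v = expr }

[S [M { [L [S [M v = expr]] ; [L [S [M v = expr]]]] }]]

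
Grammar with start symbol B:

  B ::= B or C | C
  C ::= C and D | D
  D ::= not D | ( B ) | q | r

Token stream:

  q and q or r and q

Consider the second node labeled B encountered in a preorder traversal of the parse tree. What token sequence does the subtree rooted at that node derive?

q and q

[B [B [C [C [D q]] and [D q]]] or [C [C [D r]] and [D q]]]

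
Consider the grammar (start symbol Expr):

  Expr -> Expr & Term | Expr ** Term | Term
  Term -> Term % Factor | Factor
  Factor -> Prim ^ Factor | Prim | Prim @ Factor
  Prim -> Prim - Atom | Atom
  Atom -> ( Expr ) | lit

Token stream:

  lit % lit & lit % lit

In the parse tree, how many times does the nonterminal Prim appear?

[Expr [Expr [Term [Term [Factor [Prim [Atom lit]]]] % [Factor [Prim [Atom lit]]]]] & [Term [Term [Factor [Prim [Atom lit]]]] % [Factor [Prim [Atom lit]]]]]

4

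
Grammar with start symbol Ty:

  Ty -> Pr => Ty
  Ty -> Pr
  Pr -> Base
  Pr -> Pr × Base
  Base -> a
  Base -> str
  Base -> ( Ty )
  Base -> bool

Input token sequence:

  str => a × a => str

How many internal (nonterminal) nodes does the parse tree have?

[Ty [Pr [Base str]] => [Ty [Pr [Pr [Base a]] × [Base a]] => [Ty [Pr [Base str]]]]]

11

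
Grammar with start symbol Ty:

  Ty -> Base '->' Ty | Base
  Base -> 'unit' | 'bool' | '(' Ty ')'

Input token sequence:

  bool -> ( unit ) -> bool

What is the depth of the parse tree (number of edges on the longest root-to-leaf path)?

5

[Ty [Base bool] -> [Ty [Base ( [Ty [Base unit]] )] -> [Ty [Base bool]]]]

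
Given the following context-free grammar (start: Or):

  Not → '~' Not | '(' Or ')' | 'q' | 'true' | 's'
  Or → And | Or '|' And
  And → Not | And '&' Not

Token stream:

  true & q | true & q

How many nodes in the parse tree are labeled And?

4

[Or [Or [And [And [Not true]] & [Not q]]] | [And [And [Not true]] & [Not q]]]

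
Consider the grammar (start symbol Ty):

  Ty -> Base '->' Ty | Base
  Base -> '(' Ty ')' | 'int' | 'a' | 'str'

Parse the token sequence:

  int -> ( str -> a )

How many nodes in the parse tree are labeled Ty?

[Ty [Base int] -> [Ty [Base ( [Ty [Base str] -> [Ty [Base a]]] )]]]

4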